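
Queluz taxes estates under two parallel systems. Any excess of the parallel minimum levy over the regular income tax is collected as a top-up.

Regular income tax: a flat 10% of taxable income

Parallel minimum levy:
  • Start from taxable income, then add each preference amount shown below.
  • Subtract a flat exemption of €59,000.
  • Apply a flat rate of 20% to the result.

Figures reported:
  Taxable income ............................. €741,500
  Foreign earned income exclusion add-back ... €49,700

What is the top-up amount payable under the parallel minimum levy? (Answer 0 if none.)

€72,290

Regular income tax:
  €741,500 × 10% = €74,150

Parallel minimum levy:
  Adjusted income: €741,500 + €49,700 = €791,200
  Less exemption €59,000 → base €732,200
  €732,200 × 20% = €146,440

Excess of parallel minimum levy over regular income tax: €146,440 − €74,150 = €72,290.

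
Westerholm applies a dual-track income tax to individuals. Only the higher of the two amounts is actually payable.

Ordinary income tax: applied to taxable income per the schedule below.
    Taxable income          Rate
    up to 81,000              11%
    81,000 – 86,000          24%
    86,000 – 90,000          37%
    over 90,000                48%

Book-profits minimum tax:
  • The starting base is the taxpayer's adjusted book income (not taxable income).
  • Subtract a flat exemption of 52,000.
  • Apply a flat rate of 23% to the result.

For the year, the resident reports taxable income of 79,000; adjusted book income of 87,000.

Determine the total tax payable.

Ordinary income tax:
  79,000 × 11% = 8,690

Book-profits minimum tax:
  Base (adjusted book income): 87,000
  Less exemption 52,000 → base 35,000
  35,000 × 23% = 8,050

8,690 > 8,050, so the ordinary income tax governs.

8,690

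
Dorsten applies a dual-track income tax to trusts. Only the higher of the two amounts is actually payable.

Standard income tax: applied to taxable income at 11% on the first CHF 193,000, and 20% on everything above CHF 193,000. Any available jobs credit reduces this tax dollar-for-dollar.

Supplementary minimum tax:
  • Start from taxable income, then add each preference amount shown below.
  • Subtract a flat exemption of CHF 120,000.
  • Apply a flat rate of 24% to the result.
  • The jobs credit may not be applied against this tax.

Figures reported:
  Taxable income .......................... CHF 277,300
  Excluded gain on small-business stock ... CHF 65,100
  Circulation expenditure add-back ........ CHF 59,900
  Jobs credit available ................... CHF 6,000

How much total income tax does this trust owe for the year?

Supplementary minimum tax:
  Adjusted income: CHF 277,300 + CHF 65,100 + CHF 59,900 = CHF 402,300
  Less exemption CHF 120,000 → base CHF 282,300
  CHF 282,300 × 24% = CHF 67,752

Standard income tax:
  CHF 193,000 × 11% = CHF 21,230
  CHF 84,300 × 20% = CHF 16,860
  → CHF 38,090
  Less jobs credit CHF 6,000 → CHF 32,090

CHF 67,752 > CHF 32,090, so the supplementary minimum tax is the binding amount.

CHF 67,752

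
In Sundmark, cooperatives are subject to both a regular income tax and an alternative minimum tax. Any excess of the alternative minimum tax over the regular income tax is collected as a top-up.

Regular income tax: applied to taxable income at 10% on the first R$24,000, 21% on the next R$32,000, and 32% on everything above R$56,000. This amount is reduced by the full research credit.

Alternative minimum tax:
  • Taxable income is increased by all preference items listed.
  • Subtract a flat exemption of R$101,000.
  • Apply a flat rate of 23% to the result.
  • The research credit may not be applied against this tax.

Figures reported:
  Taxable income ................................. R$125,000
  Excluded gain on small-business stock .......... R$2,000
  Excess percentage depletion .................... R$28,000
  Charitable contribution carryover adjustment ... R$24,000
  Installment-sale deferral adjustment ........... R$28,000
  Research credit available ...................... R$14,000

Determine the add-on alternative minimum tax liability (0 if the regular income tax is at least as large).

R$7,180

Regular income tax:
  R$24,000 × 10% = R$2,400
  R$32,000 × 21% = R$6,720
  R$69,000 × 32% = R$22,080
  → R$31,200
  Less research credit R$14,000 → R$17,200

Alternative minimum tax:
  Adjusted income: R$125,000 + R$2,000 + R$28,000 + R$24,000 + R$28,000 = R$207,000
  Less exemption R$101,000 → base R$106,000
  R$106,000 × 23% = R$24,380

Excess of alternative minimum tax over regular income tax: R$24,380 − R$17,200 = R$7,180.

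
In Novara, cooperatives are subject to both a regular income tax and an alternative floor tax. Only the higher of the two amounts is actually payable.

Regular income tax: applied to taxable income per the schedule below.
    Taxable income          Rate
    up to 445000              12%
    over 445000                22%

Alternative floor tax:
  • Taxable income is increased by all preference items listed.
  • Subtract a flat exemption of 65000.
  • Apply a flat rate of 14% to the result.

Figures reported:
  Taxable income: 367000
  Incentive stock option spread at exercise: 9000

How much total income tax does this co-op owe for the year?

44040

Regular income tax:
  367000 × 12% = 44040

Alternative floor tax:
  Adjusted income: 367000 + 9000 = 376000
  Less exemption 65000 → base 311000
  311000 × 14% = 43540

44040 > 43540, so the regular income tax governs.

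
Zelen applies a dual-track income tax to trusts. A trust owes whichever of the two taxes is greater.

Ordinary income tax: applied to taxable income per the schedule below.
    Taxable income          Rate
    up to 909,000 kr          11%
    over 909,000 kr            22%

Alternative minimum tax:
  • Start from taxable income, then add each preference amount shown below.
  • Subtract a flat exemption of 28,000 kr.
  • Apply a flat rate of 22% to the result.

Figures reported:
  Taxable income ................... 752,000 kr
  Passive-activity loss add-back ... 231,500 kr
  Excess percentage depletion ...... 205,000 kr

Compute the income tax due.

Ordinary income tax:
  752,000 kr × 11% = 82,720 kr

Alternative minimum tax:
  Adjusted income: 752,000 kr + 231,500 kr + 205,000 kr = 1,188,500 kr
  Less exemption 28,000 kr → base 1,160,500 kr
  1,160,500 kr × 22% = 255,310 kr

255,310 kr > 82,720 kr, so the alternative minimum tax is the binding amount.

255,310 kr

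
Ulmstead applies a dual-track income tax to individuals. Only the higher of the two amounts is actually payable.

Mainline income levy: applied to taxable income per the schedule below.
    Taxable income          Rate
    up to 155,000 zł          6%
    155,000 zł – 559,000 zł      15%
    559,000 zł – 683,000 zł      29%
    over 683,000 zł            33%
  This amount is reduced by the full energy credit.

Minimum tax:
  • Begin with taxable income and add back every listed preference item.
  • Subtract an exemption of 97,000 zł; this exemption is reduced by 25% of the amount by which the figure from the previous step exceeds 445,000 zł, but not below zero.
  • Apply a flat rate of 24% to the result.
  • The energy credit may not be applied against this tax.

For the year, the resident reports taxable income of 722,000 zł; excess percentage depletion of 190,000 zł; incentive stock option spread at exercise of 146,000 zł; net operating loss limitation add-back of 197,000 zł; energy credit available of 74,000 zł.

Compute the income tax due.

Minimum tax:
  Adjusted income: 722,000 zł + 190,000 zł + 146,000 zł + 197,000 zł = 1,255,000 zł
  Exemption: 25% × (1,255,000 zł − 445,000 zł) = 202,500 zł ≥ 97,000 zł, so the exemption is fully phased out
  Base: 1,255,000 zł − 0 zł = 1,255,000 zł
  1,255,000 zł × 24% = 301,200 zł

Mainline income levy:
  155,000 zł × 6% = 9,300 zł
  404,000 zł × 15% = 60,600 zł
  124,000 zł × 29% = 35,960 zł
  39,000 zł × 33% = 12,870 zł
  → 118,730 zł
  Less energy credit 74,000 zł → 44,730 zł

301,200 zł > 44,730 zł, so the minimum tax is the binding amount.

301,200 zł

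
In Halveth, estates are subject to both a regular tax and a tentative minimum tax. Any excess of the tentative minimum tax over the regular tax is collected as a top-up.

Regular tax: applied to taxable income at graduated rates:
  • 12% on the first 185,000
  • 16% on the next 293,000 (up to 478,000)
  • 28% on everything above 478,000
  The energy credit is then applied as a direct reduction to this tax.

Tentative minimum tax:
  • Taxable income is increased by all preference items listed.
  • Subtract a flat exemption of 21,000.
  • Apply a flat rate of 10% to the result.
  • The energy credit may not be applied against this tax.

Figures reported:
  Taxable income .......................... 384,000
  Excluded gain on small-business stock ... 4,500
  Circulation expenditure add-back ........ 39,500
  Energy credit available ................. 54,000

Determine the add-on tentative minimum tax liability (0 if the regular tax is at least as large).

Tentative minimum tax:
  Adjusted income: 384,000 + 4,500 + 39,500 = 428,000
  Less exemption 21,000 → base 407,000
  407,000 × 10% = 40,700

Regular tax:
  185,000 × 12% = 22,200
  199,000 × 16% = 31,840
  → 54,040
  Less energy credit 54,000 → 40

Excess of tentative minimum tax over regular tax: 40,700 − 40 = 40,660.

40,660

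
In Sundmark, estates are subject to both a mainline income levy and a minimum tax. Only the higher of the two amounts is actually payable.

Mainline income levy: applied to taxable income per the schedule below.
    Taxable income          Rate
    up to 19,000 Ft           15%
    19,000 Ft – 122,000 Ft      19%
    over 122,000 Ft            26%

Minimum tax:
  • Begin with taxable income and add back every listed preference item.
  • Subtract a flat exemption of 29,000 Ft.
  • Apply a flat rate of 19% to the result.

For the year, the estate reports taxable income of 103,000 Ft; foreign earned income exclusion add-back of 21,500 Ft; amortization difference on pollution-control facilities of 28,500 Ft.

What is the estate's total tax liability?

Minimum tax:
  Adjusted income: 103,000 Ft + 21,500 Ft + 28,500 Ft = 153,000 Ft
  Less exemption 29,000 Ft → base 124,000 Ft
  124,000 Ft × 19% = 23,560 Ft

Mainline income levy:
  19,000 Ft × 15% = 2,850 Ft
  84,000 Ft × 19% = 15,960 Ft
  → 18,810 Ft

23,560 Ft > 18,810 Ft, so the minimum tax is the binding amount.

23,560 Ft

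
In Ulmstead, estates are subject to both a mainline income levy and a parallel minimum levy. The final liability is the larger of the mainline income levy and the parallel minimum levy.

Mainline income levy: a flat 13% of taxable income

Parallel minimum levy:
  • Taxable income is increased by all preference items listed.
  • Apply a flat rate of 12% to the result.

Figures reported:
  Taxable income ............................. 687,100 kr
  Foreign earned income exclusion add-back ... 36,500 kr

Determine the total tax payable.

Mainline income levy:
  687,100 kr × 13% = 89,323 kr

Parallel minimum levy:
  Adjusted income: 687,100 kr + 36,500 kr = 723,600 kr
  723,600 kr × 12% = 86,832 kr

89,323 kr > 86,832 kr, so the mainline income levy governs.

89,323 kr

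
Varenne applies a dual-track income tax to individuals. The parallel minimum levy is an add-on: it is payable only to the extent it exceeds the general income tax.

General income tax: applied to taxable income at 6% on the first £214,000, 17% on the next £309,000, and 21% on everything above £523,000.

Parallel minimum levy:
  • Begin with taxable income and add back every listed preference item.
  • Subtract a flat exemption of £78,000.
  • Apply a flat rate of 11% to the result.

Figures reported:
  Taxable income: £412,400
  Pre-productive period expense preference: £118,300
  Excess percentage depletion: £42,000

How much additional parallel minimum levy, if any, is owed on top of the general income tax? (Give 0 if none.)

General income tax:
  £214,000 × 6% = £12,840
  £198,400 × 17% = £33,728
  → £46,568

Parallel minimum levy:
  Adjusted income: £412,400 + £118,300 + £42,000 = £572,700
  Less exemption £78,000 → base £494,700
  £494,700 × 11% = £54,417

Excess of parallel minimum levy over general income tax: £54,417 − £46,568 = £7,849.

£7,849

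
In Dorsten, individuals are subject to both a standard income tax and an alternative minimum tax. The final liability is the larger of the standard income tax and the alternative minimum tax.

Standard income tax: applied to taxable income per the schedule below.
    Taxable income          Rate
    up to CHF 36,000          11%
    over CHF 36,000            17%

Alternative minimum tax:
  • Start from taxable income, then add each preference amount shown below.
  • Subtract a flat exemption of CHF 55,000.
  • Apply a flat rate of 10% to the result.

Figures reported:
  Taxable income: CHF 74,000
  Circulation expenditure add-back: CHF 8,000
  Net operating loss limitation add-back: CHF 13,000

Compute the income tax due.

CHF 10,420

Alternative minimum tax:
  Adjusted income: CHF 74,000 + CHF 8,000 + CHF 13,000 = CHF 95,000
  Less exemption CHF 55,000 → base CHF 40,000
  CHF 40,000 × 10% = CHF 4,000

Standard income tax:
  CHF 36,000 × 11% = CHF 3,960
  CHF 38,000 × 17% = CHF 6,460
  → CHF 10,420

CHF 10,420 > CHF 4,000, so the standard income tax governs.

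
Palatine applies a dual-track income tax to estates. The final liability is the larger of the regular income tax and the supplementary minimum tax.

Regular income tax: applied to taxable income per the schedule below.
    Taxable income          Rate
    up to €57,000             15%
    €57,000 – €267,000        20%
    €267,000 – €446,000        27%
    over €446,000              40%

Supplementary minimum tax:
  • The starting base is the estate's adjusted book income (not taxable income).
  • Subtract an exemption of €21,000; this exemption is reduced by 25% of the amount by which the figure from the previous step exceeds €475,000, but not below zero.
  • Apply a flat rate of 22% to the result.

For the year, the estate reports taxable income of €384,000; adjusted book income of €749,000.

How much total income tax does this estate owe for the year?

Regular income tax:
  €57,000 × 15% = €8,550
  €210,000 × 20% = €42,000
  €117,000 × 27% = €31,590
  → €82,140

Supplementary minimum tax:
  Base (adjusted book income): €749,000
  Exemption: 25% × (€749,000 − €475,000) = €68,500 ≥ €21,000, so the exemption is fully phased out
  Base: €749,000 − €0 = €749,000
  €749,000 × 22% = €164,780

€164,780 > €82,140, so the supplementary minimum tax is the binding amount.

€164,780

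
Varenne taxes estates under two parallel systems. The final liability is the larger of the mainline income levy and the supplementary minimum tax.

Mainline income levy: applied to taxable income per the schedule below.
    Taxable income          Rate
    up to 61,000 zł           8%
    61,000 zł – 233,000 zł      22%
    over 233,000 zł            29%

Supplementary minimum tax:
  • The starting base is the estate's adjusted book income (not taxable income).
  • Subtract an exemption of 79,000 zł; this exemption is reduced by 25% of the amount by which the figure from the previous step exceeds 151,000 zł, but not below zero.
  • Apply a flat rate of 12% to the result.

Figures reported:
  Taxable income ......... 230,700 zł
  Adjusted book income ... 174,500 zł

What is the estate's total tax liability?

42,214 zł

Supplementary minimum tax:
  Base (adjusted book income): 174,500 zł
  Exemption: 79,000 zł − 25% × (174,500 zł − 151,000 zł) = 79,000 zł − 5,875 zł = 73,125 zł
  Base: 174,500 zł − 73,125 zł = 101,375 zł
  101,375 zł × 12% = 12,165 zł

Mainline income levy:
  61,000 zł × 8% = 4,880 zł
  169,700 zł × 22% = 37,334 zł
  → 42,214 zł

42,214 zł > 12,165 zł, so the mainline income levy governs.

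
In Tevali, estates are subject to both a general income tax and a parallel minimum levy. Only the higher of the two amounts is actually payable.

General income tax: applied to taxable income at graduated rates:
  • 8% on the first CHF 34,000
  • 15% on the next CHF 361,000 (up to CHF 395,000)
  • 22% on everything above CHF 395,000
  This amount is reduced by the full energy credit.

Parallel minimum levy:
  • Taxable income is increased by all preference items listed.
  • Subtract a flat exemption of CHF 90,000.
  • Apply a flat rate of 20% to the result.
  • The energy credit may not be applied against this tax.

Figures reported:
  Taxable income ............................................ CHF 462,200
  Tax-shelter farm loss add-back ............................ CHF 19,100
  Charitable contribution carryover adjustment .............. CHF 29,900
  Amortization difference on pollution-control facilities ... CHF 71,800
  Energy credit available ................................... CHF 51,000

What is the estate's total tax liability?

General income tax:
  CHF 34,000 × 8% = CHF 2,720
  CHF 361,000 × 15% = CHF 54,150
  CHF 67,200 × 22% = CHF 14,784
  → CHF 71,654
  Less energy credit CHF 51,000 → CHF 20,654

Parallel minimum levy:
  Adjusted income: CHF 462,200 + CHF 19,100 + CHF 29,900 + CHF 71,800 = CHF 583,000
  Less exemption CHF 90,000 → base CHF 493,000
  CHF 493,000 × 20% = CHF 98,600

CHF 98,600 > CHF 20,654, so the parallel minimum levy is the binding amount.

CHF 98,600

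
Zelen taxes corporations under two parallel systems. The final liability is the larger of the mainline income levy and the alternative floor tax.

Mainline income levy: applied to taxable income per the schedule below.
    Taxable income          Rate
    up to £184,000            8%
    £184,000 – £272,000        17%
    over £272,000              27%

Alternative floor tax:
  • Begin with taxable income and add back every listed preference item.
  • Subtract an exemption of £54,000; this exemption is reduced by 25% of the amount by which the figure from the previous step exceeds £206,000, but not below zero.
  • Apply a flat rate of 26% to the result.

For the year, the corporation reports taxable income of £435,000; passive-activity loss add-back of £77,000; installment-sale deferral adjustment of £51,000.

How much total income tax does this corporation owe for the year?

Mainline income levy:
  £184,000 × 8% = £14,720
  £88,000 × 17% = £14,960
  £163,000 × 27% = £44,010
  → £73,690

Alternative floor tax:
  Adjusted income: £435,000 + £77,000 + £51,000 = £563,000
  Exemption: 25% × (£563,000 − £206,000) = £89,250 ≥ £54,000, so the exemption is fully phased out
  Base: £563,000 − £0 = £563,000
  £563,000 × 26% = £146,380

£146,380 > £73,690, so the alternative floor tax is the binding amount.

£146,380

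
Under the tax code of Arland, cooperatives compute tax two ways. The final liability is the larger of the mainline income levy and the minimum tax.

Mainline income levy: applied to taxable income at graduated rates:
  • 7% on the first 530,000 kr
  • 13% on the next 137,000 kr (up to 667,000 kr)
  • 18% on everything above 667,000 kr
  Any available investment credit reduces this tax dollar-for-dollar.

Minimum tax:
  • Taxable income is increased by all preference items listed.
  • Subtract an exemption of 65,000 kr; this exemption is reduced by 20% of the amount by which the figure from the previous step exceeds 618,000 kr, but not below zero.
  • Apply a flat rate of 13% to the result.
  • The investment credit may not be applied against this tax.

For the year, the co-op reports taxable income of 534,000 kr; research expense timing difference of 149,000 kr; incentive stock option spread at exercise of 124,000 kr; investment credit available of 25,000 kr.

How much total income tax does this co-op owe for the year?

101,374 kr

Mainline income levy:
  530,000 kr × 7% = 37,100 kr
  4,000 kr × 13% = 520 kr
  → 37,620 kr
  Less investment credit 25,000 kr → 12,620 kr

Minimum tax:
  Adjusted income: 534,000 kr + 149,000 kr + 124,000 kr = 807,000 kr
  Exemption: 65,000 kr − 20% × (807,000 kr − 618,000 kr) = 65,000 kr − 37,800 kr = 27,200 kr
  Base: 807,000 kr − 27,200 kr = 779,800 kr
  779,800 kr × 13% = 101,374 kr

101,374 kr > 12,620 kr, so the minimum tax is the binding amount.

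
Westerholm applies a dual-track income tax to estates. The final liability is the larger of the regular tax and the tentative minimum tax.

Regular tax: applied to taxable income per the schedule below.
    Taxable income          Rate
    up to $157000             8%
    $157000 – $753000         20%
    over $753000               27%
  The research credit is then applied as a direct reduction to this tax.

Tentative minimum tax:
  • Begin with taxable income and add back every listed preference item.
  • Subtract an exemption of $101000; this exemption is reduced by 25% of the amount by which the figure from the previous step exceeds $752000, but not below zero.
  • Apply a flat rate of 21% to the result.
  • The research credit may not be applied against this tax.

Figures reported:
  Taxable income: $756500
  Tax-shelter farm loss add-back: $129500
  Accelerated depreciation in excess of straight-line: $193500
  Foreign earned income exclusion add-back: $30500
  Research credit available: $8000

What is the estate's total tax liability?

$230685

Tentative minimum tax:
  Adjusted income: $756500 + $129500 + $193500 + $30500 = $1110000
  Exemption: $101000 − 25% × ($1110000 − $752000) = $101000 − $89500 = $11500
  Base: $1110000 − $11500 = $1098500
  $1098500 × 21% = $230685

Regular tax:
  $157000 × 8% = $12560
  $596000 × 20% = $119200
  $3500 × 27% = $945
  → $132705
  Less research credit $8000 → $124705

$230685 > $124705, so the tentative minimum tax is the binding amount.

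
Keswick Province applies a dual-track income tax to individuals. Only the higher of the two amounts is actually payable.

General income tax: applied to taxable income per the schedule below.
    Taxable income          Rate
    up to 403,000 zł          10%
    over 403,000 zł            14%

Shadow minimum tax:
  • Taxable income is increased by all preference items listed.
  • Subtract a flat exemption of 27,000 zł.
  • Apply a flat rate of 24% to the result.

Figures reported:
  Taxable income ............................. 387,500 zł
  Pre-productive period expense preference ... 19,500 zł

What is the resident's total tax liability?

91,200 zł

General income tax:
  387,500 zł × 10% = 38,750 zł

Shadow minimum tax:
  Adjusted income: 387,500 zł + 19,500 zł = 407,000 zł
  Less exemption 27,000 zł → base 380,000 zł
  380,000 zł × 24% = 91,200 zł

91,200 zł > 38,750 zł, so the shadow minimum tax is the binding amount.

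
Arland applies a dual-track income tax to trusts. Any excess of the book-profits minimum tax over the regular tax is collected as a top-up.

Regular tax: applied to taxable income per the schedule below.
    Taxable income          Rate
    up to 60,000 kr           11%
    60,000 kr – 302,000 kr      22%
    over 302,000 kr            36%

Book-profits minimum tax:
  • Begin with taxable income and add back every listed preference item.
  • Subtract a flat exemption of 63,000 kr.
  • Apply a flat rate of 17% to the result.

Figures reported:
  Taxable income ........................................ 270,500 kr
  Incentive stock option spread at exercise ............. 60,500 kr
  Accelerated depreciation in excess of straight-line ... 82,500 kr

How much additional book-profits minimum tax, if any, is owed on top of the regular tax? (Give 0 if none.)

6,675 kr

Regular tax:
  60,000 kr × 11% = 6,600 kr
  210,500 kr × 22% = 46,310 kr
  → 52,910 kr

Book-profits minimum tax:
  Adjusted income: 270,500 kr + 60,500 kr + 82,500 kr = 413,500 kr
  Less exemption 63,000 kr → base 350,500 kr
  350,500 kr × 17% = 59,585 kr

Excess of book-profits minimum tax over regular tax: 59,585 kr − 52,910 kr = 6,675 kr.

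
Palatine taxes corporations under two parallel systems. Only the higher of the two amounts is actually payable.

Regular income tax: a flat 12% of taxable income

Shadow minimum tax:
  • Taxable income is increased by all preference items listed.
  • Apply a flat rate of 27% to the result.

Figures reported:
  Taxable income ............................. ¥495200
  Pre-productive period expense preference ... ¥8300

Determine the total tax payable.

Shadow minimum tax:
  Adjusted income: ¥495200 + ¥8300 = ¥503500
  ¥503500 × 27% = ¥135945

Regular income tax:
  ¥495200 × 12% = ¥59424

¥135945 > ¥59424, so the shadow minimum tax is the binding amount.

¥135945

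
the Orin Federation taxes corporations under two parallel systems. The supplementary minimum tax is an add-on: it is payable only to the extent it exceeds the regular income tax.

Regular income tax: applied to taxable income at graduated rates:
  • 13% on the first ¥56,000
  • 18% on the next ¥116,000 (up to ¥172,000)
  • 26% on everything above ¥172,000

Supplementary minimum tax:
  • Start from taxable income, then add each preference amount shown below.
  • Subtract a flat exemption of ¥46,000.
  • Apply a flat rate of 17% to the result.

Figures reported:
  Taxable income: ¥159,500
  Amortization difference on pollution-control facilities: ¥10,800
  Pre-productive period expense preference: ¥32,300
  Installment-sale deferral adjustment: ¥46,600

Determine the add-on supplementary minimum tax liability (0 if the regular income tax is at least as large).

Regular income tax:
  ¥56,000 × 13% = ¥7,280
  ¥103,500 × 18% = ¥18,630
  → ¥25,910

Supplementary minimum tax:
  Adjusted income: ¥159,500 + ¥10,800 + ¥32,300 + ¥46,600 = ¥249,200
  Less exemption ¥46,000 → base ¥203,200
  ¥203,200 × 17% = ¥34,544

Excess of supplementary minimum tax over regular income tax: ¥34,544 − ¥25,910 = ¥8,634.

¥8,634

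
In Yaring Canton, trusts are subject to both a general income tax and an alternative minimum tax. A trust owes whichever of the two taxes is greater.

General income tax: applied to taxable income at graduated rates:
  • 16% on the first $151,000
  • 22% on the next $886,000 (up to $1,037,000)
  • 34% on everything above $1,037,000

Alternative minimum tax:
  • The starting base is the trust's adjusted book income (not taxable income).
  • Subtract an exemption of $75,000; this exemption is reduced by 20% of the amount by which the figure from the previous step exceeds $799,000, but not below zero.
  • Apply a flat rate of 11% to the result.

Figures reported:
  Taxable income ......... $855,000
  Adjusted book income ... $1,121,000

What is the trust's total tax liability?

$179,040

Alternative minimum tax:
  Base (adjusted book income): $1,121,000
  Exemption: $75,000 − 20% × ($1,121,000 − $799,000) = $75,000 − $64,400 = $10,600
  Base: $1,121,000 − $10,600 = $1,110,400
  $1,110,400 × 11% = $122,144

General income tax:
  $151,000 × 16% = $24,160
  $704,000 × 22% = $154,880
  → $179,040

$179,040 > $122,144, so the general income tax governs.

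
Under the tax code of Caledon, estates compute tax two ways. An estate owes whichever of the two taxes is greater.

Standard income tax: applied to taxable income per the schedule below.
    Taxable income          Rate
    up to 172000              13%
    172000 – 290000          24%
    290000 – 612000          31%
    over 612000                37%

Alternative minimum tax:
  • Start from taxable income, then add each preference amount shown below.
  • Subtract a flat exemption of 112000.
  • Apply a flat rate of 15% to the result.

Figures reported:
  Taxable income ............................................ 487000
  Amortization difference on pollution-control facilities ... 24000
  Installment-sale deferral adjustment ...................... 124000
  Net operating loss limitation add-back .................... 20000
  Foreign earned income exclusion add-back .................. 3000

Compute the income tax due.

Alternative minimum tax:
  Adjusted income: 487000 + 24000 + 124000 + 20000 + 3000 = 658000
  Less exemption 112000 → base 546000
  546000 × 15% = 81900

Standard income tax:
  172000 × 13% = 22360
  118000 × 24% = 28320
  197000 × 31% = 61070
  → 111750

111750 > 81900, so the standard income tax governs.

111750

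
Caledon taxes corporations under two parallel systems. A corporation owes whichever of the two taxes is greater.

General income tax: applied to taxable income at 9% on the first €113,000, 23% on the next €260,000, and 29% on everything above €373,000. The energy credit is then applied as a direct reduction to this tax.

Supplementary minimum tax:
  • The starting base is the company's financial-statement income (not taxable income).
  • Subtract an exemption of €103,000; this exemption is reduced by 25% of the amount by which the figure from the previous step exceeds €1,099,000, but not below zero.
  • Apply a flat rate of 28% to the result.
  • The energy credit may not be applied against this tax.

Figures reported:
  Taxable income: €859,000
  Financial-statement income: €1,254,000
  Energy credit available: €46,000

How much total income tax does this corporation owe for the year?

Supplementary minimum tax:
  Base (financial-statement income): €1,254,000
  Exemption: €103,000 − 25% × (€1,254,000 − €1,099,000) = €103,000 − €38,750 = €64,250
  Base: €1,254,000 − €64,250 = €1,189,750
  €1,189,750 × 28% = €333,130

General income tax:
  €113,000 × 9% = €10,170
  €260,000 × 23% = €59,800
  €486,000 × 29% = €140,940
  → €210,910
  Less energy credit €46,000 → €164,910

€333,130 > €164,910, so the supplementary minimum tax is the binding amount.

€333,130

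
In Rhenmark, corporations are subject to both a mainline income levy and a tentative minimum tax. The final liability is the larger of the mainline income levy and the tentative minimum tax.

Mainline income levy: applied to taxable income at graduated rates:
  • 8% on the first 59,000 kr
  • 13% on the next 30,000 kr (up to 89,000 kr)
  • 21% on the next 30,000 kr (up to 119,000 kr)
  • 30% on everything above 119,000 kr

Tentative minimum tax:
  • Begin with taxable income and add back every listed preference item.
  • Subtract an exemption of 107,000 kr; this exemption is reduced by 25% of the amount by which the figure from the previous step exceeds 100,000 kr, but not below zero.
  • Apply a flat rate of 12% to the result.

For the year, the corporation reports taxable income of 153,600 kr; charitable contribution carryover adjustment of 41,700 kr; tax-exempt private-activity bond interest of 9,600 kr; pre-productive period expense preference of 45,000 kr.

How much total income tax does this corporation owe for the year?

Mainline income levy:
  59,000 kr × 8% = 4,720 kr
  30,000 kr × 13% = 3,900 kr
  30,000 kr × 21% = 6,300 kr
  34,600 kr × 30% = 10,380 kr
  → 25,300 kr

Tentative minimum tax:
  Adjusted income: 153,600 kr + 41,700 kr + 9,600 kr + 45,000 kr = 249,900 kr
  Exemption: 107,000 kr − 25% × (249,900 kr − 100,000 kr) = 107,000 kr − 37,475 kr = 69,525 kr
  Base: 249,900 kr − 69,525 kr = 180,375 kr
  180,375 kr × 12% = 21,645 kr

25,300 kr > 21,645 kr, so the mainline income levy governs.

25,300 kr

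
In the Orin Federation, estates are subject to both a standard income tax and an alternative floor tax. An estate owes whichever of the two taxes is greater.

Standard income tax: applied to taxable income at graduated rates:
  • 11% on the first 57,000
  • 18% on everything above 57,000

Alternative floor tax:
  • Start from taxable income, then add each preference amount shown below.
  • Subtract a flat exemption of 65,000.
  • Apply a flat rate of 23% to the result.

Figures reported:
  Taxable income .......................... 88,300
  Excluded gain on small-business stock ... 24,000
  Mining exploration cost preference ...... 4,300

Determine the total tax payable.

Alternative floor tax:
  Adjusted income: 88,300 + 24,000 + 4,300 = 116,600
  Less exemption 65,000 → base 51,600
  51,600 × 23% = 11,868

Standard income tax:
  57,000 × 11% = 6,270
  31,300 × 18% = 5,634
  → 11,904

11,904 > 11,868, so the standard income tax governs.

11,904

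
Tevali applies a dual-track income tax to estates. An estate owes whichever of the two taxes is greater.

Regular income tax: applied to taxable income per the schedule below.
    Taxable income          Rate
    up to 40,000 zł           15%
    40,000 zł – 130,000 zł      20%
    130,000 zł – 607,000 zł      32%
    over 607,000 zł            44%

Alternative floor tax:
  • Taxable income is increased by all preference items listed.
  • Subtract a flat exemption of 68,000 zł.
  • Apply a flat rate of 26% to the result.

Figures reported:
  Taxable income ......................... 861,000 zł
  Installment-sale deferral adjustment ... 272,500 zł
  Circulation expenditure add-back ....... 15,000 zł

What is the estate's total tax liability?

Regular income tax:
  40,000 zł × 15% = 6,000 zł
  90,000 zł × 20% = 18,000 zł
  477,000 zł × 32% = 152,640 zł
  254,000 zł × 44% = 111,760 zł
  → 288,400 zł

Alternative floor tax:
  Adjusted income: 861,000 zł + 272,500 zł + 15,000 zł = 1,148,500 zł
  Less exemption 68,000 zł → base 1,080,500 zł
  1,080,500 zł × 26% = 280,930 zł

288,400 zł > 280,930 zł, so the regular income tax governs.

288,400 zł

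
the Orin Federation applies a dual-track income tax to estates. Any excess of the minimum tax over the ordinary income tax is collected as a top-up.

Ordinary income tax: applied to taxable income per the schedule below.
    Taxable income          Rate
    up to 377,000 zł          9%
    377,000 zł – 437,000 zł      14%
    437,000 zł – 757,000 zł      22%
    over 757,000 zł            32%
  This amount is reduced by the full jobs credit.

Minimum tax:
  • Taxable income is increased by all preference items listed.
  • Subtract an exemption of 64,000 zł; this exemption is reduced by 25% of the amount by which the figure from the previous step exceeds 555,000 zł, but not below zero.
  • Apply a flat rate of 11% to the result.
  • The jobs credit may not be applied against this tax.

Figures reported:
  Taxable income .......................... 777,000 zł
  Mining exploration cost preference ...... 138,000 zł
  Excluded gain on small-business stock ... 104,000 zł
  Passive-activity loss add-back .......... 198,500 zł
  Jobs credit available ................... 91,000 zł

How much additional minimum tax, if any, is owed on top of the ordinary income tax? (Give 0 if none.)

Minimum tax:
  Adjusted income: 777,000 zł + 138,000 zł + 104,000 zł + 198,500 zł = 1,217,500 zł
  Exemption: 25% × (1,217,500 zł − 555,000 zł) = 165,625 zł ≥ 64,000 zł, so the exemption is fully phased out
  Base: 1,217,500 zł − 0 zł = 1,217,500 zł
  1,217,500 zł × 11% = 133,925 zł

Ordinary income tax:
  377,000 zł × 9% = 33,930 zł
  60,000 zł × 14% = 8,400 zł
  320,000 zł × 22% = 70,400 zł
  20,000 zł × 32% = 6,400 zł
  → 119,130 zł
  Less jobs credit 91,000 zł → 28,130 zł

Excess of minimum tax over ordinary income tax: 133,925 zł − 28,130 zł = 105,795 zł.

105,795 zł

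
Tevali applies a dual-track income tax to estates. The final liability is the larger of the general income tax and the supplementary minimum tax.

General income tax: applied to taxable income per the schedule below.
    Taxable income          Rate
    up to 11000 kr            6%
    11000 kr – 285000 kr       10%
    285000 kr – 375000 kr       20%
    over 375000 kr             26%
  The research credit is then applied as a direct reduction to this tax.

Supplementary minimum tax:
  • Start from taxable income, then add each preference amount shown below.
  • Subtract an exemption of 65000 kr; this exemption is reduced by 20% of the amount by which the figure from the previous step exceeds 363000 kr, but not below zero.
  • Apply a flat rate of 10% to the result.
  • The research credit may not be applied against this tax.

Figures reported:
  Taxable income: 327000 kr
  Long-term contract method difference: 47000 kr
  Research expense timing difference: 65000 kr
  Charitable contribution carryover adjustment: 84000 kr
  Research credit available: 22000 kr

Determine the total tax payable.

49000 kr

Supplementary minimum tax:
  Adjusted income: 327000 kr + 47000 kr + 65000 kr + 84000 kr = 523000 kr
  Exemption: 65000 kr − 20% × (523000 kr − 363000 kr) = 65000 kr − 32000 kr = 33000 kr
  Base: 523000 kr − 33000 kr = 490000 kr
  490000 kr × 10% = 49000 kr

General income tax:
  11000 kr × 6% = 660 kr
  274000 kr × 10% = 27400 kr
  42000 kr × 20% = 8400 kr
  → 36460 kr
  Less research credit 22000 kr → 14460 kr

49000 kr > 14460 kr, so the supplementary minimum tax is the binding amount.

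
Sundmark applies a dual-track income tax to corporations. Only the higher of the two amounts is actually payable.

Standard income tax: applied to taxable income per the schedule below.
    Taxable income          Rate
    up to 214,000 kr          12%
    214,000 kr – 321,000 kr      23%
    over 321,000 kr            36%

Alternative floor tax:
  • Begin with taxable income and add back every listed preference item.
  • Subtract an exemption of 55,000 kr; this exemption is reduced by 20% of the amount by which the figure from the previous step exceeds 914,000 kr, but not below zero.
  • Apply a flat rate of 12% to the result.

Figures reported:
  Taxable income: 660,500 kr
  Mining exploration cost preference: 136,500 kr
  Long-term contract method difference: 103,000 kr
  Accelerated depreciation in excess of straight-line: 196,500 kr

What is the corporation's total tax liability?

172,510 kr

Standard income tax:
  214,000 kr × 12% = 25,680 kr
  107,000 kr × 23% = 24,610 kr
  339,500 kr × 36% = 122,220 kr
  → 172,510 kr

Alternative floor tax:
  Adjusted income: 660,500 kr + 136,500 kr + 103,000 kr + 196,500 kr = 1,096,500 kr
  Exemption: 55,000 kr − 20% × (1,096,500 kr − 914,000 kr) = 55,000 kr − 36,500 kr = 18,500 kr
  Base: 1,096,500 kr − 18,500 kr = 1,078,000 kr
  1,078,000 kr × 12% = 129,360 kr

172,510 kr > 129,360 kr, so the standard income tax governs.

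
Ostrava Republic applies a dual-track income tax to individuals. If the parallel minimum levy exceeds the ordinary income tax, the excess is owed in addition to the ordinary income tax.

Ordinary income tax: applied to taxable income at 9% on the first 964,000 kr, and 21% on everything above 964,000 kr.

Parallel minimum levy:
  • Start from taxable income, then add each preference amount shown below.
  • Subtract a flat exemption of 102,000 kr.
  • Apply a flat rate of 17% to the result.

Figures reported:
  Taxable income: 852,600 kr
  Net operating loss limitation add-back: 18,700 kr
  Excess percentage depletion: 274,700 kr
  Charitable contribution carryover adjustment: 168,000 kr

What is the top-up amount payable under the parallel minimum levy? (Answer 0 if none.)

Parallel minimum levy:
  Adjusted income: 852,600 kr + 18,700 kr + 274,700 kr + 168,000 kr = 1,314,000 kr
  Less exemption 102,000 kr → base 1,212,000 kr
  1,212,000 kr × 17% = 206,040 kr

Ordinary income tax:
  852,600 kr × 9% = 76,734 kr

Excess of parallel minimum levy over ordinary income tax: 206,040 kr − 76,734 kr = 129,306 kr.

129,306 kr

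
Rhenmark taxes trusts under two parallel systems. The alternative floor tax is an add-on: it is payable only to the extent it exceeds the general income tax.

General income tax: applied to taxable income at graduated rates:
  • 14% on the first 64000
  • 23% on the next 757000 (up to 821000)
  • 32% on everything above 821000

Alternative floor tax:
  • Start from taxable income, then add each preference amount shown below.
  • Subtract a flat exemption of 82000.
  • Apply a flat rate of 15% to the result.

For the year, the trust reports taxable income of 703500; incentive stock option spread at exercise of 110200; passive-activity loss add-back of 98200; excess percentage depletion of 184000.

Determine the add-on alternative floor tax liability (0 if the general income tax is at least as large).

0

General income tax:
  64000 × 14% = 8960
  639500 × 23% = 147085
  → 156045

Alternative floor tax:
  Adjusted income: 703500 + 110200 + 98200 + 184000 = 1095900
  Less exemption 82000 → base 1013900
  1013900 × 15% = 152085

152085 ≤ 156045, so no add-on is due.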